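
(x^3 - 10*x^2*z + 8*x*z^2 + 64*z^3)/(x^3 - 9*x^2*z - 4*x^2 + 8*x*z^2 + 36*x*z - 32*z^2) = (x^2 - 2*x*z - 8*z^2)/(x^2 - x*z - 4*x + 4*z)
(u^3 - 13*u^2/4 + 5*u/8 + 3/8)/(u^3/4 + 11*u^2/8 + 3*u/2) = (8*u^3 - 26*u^2 + 5*u + 3)/(u*(2*u^2 + 11*u + 12))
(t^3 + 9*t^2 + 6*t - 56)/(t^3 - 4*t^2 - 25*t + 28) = (t^2 + 5*t - 14)/(t^2 - 8*t + 7)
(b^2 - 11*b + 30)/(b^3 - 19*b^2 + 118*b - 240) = 1/(b - 8)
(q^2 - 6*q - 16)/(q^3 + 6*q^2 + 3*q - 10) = (q - 8)/(q^2 + 4*q - 5)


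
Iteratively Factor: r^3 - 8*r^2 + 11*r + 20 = (r - 5)*(r^2 - 3*r - 4) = (r - 5)*(r + 1)*(r - 4)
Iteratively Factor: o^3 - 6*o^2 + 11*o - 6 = (o - 3)*(o^2 - 3*o + 2) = (o - 3)*(o - 1)*(o - 2)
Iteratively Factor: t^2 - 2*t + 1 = (t - 1)*(t - 1)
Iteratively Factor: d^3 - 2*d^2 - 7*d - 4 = (d + 1)*(d^2 - 3*d - 4) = (d - 4)*(d + 1)*(d + 1)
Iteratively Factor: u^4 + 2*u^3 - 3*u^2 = (u)*(u^3 + 2*u^2 - 3*u) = u^2*(u^2 + 2*u - 3) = u^2*(u + 3)*(u - 1)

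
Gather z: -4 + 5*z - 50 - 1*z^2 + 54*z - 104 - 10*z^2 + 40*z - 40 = -11*z^2 + 99*z - 198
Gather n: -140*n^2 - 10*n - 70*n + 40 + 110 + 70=-140*n^2 - 80*n + 220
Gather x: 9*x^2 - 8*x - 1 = 9*x^2 - 8*x - 1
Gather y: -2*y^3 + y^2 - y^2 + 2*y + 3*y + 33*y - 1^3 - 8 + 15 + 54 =-2*y^3 + 38*y + 60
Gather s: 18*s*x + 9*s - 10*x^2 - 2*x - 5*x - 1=s*(18*x + 9) - 10*x^2 - 7*x - 1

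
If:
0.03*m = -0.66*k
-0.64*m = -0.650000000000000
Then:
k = -0.05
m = 1.02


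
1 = 1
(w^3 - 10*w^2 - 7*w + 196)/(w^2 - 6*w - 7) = (w^2 - 3*w - 28)/(w + 1)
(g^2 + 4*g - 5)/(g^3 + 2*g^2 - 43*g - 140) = (g - 1)/(g^2 - 3*g - 28)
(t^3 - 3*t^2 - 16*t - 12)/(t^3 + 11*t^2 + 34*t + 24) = (t^2 - 4*t - 12)/(t^2 + 10*t + 24)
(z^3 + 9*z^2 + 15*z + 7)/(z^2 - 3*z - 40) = (z^3 + 9*z^2 + 15*z + 7)/(z^2 - 3*z - 40)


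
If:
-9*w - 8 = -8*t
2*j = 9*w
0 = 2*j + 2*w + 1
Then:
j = -9/22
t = 79/88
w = -1/11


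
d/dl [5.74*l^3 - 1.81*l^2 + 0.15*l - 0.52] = 17.22*l^2 - 3.62*l + 0.15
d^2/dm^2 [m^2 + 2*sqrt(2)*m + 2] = 2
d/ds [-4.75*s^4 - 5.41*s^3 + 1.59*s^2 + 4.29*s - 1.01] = -19.0*s^3 - 16.23*s^2 + 3.18*s + 4.29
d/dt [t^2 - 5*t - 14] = 2*t - 5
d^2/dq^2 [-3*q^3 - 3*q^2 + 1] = -18*q - 6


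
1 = 1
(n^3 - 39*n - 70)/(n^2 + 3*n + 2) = (n^2 - 2*n - 35)/(n + 1)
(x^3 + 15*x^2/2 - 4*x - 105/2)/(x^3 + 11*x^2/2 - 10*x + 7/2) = (2*x^2 + x - 15)/(2*x^2 - 3*x + 1)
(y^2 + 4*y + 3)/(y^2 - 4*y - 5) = (y + 3)/(y - 5)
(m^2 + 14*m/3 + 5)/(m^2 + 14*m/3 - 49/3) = (3*m^2 + 14*m + 15)/(3*m^2 + 14*m - 49)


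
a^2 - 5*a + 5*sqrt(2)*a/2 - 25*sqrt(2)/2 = (a - 5)*(a + 5*sqrt(2)/2)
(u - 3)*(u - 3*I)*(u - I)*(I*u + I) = I*u^4 + 4*u^3 - 2*I*u^3 - 8*u^2 - 6*I*u^2 - 12*u + 6*I*u + 9*I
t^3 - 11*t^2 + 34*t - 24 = (t - 6)*(t - 4)*(t - 1)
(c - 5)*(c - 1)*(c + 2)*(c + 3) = c^4 - c^3 - 19*c^2 - 11*c + 30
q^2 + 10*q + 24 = (q + 4)*(q + 6)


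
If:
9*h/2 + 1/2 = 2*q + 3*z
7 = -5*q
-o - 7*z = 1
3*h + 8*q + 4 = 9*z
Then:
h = -57/35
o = 42/5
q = -7/5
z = -47/35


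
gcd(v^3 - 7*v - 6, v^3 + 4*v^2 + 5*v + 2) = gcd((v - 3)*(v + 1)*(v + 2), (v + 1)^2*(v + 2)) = v^2 + 3*v + 2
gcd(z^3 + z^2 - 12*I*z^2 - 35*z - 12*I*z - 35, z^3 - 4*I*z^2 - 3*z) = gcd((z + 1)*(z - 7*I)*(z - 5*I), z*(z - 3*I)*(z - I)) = 1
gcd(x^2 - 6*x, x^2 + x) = x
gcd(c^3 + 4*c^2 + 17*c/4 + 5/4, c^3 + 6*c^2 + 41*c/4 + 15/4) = c^2 + 3*c + 5/4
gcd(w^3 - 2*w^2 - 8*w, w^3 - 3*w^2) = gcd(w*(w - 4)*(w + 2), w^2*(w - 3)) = w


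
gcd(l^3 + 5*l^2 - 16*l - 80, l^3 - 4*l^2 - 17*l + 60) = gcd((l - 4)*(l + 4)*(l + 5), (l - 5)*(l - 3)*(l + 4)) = l + 4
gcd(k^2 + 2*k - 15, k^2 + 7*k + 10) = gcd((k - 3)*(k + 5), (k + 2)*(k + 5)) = k + 5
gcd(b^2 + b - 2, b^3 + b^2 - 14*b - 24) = b + 2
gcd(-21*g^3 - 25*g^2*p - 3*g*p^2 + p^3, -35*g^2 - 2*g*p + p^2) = -7*g + p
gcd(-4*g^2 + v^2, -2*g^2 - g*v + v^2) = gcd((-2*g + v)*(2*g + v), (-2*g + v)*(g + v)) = -2*g + v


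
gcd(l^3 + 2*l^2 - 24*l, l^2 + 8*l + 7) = 1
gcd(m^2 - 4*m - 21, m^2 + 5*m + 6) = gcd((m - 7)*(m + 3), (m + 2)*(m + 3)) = m + 3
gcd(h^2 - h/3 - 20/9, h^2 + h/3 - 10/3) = h - 5/3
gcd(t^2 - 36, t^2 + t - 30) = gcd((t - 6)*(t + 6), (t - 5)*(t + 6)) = t + 6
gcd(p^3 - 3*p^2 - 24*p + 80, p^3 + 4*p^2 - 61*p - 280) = p + 5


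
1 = 1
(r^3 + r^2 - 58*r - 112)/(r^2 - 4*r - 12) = (r^2 - r - 56)/(r - 6)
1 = 1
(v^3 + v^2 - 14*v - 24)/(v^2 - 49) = (v^3 + v^2 - 14*v - 24)/(v^2 - 49)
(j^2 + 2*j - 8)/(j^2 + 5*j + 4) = (j - 2)/(j + 1)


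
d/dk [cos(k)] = -sin(k)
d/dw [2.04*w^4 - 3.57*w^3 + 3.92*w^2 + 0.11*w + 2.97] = 8.16*w^3 - 10.71*w^2 + 7.84*w + 0.11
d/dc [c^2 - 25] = 2*c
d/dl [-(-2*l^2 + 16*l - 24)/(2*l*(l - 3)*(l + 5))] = (-l^4 + 16*l^3 - 35*l^2 - 48*l + 180)/(l^2*(l^4 + 4*l^3 - 26*l^2 - 60*l + 225))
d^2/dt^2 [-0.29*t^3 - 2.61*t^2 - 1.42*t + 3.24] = -1.74*t - 5.22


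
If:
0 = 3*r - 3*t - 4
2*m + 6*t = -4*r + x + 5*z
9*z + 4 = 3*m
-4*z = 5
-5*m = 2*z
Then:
No Solution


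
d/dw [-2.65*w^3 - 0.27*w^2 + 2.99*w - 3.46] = -7.95*w^2 - 0.54*w + 2.99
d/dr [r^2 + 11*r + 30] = 2*r + 11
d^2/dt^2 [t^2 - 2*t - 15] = 2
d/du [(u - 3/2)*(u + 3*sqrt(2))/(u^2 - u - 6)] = (-6*sqrt(2)*u^2 + u^2 - 24*u + 18*sqrt(2)*u - 45*sqrt(2) + 18)/(2*(u^4 - 2*u^3 - 11*u^2 + 12*u + 36))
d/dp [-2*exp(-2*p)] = 4*exp(-2*p)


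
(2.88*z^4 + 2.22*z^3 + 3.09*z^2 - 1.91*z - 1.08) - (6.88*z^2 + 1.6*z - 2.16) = 2.88*z^4 + 2.22*z^3 - 3.79*z^2 - 3.51*z + 1.08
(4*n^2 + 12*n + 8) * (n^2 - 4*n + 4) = 4*n^4 - 4*n^3 - 24*n^2 + 16*n + 32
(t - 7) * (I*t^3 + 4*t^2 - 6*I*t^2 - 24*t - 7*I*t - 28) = I*t^4 + 4*t^3 - 13*I*t^3 - 52*t^2 + 35*I*t^2 + 140*t + 49*I*t + 196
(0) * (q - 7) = 0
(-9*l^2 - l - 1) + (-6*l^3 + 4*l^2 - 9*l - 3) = -6*l^3 - 5*l^2 - 10*l - 4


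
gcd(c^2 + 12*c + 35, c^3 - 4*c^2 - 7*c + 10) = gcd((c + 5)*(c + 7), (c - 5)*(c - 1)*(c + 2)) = 1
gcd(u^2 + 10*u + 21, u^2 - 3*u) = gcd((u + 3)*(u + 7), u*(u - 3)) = 1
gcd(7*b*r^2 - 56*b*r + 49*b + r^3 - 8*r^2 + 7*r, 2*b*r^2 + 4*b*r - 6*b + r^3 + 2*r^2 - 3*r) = r - 1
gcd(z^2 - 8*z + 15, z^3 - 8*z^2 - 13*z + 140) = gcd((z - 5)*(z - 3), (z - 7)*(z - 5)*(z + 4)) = z - 5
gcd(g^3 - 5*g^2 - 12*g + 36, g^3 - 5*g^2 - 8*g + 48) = g + 3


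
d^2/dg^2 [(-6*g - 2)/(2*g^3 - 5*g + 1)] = 4*(-(3*g + 1)*(6*g^2 - 5)^2 + 3*(6*g^2 + 2*g*(3*g + 1) - 5)*(2*g^3 - 5*g + 1))/(2*g^3 - 5*g + 1)^3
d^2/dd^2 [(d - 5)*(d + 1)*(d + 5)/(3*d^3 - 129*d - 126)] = 2*(d^3 + 51*d^2 + 75*d + 689)/(3*(d^6 - 3*d^5 - 123*d^4 + 251*d^3 + 5166*d^2 - 5292*d - 74088))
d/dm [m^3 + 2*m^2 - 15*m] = 3*m^2 + 4*m - 15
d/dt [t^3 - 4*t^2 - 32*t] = 3*t^2 - 8*t - 32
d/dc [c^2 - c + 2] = 2*c - 1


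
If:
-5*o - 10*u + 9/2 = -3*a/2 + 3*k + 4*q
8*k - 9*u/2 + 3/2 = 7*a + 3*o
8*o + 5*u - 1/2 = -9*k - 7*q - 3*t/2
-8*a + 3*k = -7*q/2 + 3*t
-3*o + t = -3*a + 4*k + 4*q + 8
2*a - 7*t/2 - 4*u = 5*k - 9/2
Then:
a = 207768/19769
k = 128775/39538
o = -445112/19769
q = 371745/19769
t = -55958/19769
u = 94603/19769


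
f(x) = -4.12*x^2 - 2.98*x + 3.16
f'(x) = -8.24*x - 2.98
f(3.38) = -53.98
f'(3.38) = -30.83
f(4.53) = -94.89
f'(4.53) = -40.31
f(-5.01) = -85.32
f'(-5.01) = 38.30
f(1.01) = -4.05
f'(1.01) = -11.30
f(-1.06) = 1.69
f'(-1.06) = 5.75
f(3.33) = -52.45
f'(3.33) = -30.42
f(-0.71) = 3.20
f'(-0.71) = 2.87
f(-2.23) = -10.68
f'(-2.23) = 15.40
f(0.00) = 3.16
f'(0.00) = -2.98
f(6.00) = -163.04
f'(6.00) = -52.42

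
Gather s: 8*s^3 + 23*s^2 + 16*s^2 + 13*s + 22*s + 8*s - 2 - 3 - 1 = 8*s^3 + 39*s^2 + 43*s - 6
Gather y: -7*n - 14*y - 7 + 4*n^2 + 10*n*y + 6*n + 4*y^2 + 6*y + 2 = 4*n^2 - n + 4*y^2 + y*(10*n - 8) - 5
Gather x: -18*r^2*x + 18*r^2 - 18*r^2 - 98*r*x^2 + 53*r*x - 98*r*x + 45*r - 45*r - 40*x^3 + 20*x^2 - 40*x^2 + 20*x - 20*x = -40*x^3 + x^2*(-98*r - 20) + x*(-18*r^2 - 45*r)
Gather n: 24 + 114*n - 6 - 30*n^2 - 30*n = -30*n^2 + 84*n + 18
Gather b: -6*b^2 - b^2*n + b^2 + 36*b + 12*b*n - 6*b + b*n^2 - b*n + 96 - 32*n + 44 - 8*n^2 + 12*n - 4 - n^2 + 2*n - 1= b^2*(-n - 5) + b*(n^2 + 11*n + 30) - 9*n^2 - 18*n + 135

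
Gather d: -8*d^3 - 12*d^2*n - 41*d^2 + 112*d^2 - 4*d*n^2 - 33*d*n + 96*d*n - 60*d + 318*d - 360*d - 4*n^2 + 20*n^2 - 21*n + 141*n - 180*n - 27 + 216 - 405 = -8*d^3 + d^2*(71 - 12*n) + d*(-4*n^2 + 63*n - 102) + 16*n^2 - 60*n - 216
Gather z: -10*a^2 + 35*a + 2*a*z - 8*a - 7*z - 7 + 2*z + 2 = -10*a^2 + 27*a + z*(2*a - 5) - 5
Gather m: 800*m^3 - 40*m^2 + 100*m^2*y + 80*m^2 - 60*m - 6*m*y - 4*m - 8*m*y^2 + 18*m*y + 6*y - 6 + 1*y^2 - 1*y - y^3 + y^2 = 800*m^3 + m^2*(100*y + 40) + m*(-8*y^2 + 12*y - 64) - y^3 + 2*y^2 + 5*y - 6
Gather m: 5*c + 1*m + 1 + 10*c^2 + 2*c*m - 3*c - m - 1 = 10*c^2 + 2*c*m + 2*c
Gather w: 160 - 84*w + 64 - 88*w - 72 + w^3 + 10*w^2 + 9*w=w^3 + 10*w^2 - 163*w + 152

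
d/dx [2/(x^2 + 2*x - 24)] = 4*(-x - 1)/(x^2 + 2*x - 24)^2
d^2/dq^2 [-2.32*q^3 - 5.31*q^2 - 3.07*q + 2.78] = -13.92*q - 10.62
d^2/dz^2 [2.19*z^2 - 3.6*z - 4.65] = 4.38000000000000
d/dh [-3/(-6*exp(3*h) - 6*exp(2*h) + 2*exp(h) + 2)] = 3*(-9*exp(2*h) - 6*exp(h) + 1)*exp(h)/(2*(3*exp(3*h) + 3*exp(2*h) - exp(h) - 1)^2)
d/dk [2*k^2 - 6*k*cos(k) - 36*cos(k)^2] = 6*k*sin(k) + 4*k + 36*sin(2*k) - 6*cos(k)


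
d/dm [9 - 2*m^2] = -4*m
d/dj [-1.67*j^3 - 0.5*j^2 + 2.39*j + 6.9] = -5.01*j^2 - 1.0*j + 2.39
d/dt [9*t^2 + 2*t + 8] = 18*t + 2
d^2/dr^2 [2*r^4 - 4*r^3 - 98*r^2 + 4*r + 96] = 24*r^2 - 24*r - 196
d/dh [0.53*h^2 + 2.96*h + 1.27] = 1.06*h + 2.96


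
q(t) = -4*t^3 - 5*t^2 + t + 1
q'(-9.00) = -881.00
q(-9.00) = 2503.00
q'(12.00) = -1847.00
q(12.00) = -7619.00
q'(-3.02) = -78.24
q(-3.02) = 62.55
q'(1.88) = -60.21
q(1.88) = -41.37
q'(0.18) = -1.19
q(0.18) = 0.99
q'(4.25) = -258.25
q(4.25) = -392.12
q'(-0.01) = 1.10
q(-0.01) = 0.99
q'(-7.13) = -537.74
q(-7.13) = 1189.55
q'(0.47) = -6.35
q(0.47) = -0.05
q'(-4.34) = -181.63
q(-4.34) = 229.47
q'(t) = -12*t^2 - 10*t + 1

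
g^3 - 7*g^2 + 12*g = g*(g - 4)*(g - 3)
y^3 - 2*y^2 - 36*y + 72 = (y - 6)*(y - 2)*(y + 6)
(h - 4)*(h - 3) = h^2 - 7*h + 12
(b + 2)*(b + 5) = b^2 + 7*b + 10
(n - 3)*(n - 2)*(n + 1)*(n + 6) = n^4 + 2*n^3 - 23*n^2 + 12*n + 36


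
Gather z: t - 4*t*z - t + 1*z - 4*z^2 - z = -4*t*z - 4*z^2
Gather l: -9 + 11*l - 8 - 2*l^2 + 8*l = -2*l^2 + 19*l - 17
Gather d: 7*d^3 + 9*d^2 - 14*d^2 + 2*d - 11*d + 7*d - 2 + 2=7*d^3 - 5*d^2 - 2*d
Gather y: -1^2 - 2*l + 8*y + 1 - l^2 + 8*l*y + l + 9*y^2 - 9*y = -l^2 - l + 9*y^2 + y*(8*l - 1)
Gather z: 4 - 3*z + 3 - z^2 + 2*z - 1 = -z^2 - z + 6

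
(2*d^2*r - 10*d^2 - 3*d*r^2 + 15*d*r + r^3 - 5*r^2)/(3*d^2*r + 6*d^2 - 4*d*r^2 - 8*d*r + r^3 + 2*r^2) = (-2*d*r + 10*d + r^2 - 5*r)/(-3*d*r - 6*d + r^2 + 2*r)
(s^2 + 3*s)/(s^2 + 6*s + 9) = s/(s + 3)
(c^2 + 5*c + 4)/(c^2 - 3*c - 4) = (c + 4)/(c - 4)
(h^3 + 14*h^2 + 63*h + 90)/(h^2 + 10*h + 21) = (h^2 + 11*h + 30)/(h + 7)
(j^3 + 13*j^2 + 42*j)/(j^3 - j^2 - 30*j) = (j^2 + 13*j + 42)/(j^2 - j - 30)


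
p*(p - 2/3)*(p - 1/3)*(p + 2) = p^4 + p^3 - 16*p^2/9 + 4*p/9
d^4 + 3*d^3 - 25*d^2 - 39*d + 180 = (d - 3)^2*(d + 4)*(d + 5)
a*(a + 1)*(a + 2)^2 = a^4 + 5*a^3 + 8*a^2 + 4*a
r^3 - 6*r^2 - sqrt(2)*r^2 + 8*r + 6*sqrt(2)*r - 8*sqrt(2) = (r - 4)*(r - 2)*(r - sqrt(2))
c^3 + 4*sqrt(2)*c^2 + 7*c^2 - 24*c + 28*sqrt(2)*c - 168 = (c + 7)*(c - 2*sqrt(2))*(c + 6*sqrt(2))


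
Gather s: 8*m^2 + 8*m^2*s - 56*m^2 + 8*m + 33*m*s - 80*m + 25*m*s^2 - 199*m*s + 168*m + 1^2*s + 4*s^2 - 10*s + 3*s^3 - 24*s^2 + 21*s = -48*m^2 + 96*m + 3*s^3 + s^2*(25*m - 20) + s*(8*m^2 - 166*m + 12)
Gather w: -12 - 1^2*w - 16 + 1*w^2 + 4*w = w^2 + 3*w - 28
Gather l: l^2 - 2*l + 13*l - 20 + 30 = l^2 + 11*l + 10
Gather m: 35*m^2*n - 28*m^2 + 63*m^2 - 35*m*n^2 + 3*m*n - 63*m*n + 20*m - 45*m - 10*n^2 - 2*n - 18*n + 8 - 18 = m^2*(35*n + 35) + m*(-35*n^2 - 60*n - 25) - 10*n^2 - 20*n - 10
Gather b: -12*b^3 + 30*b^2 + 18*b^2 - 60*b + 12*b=-12*b^3 + 48*b^2 - 48*b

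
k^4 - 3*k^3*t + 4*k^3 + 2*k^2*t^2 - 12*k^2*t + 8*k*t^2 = k*(k + 4)*(k - 2*t)*(k - t)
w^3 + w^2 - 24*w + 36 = (w - 3)*(w - 2)*(w + 6)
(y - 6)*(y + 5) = y^2 - y - 30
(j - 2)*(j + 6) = j^2 + 4*j - 12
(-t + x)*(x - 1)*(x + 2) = -t*x^2 - t*x + 2*t + x^3 + x^2 - 2*x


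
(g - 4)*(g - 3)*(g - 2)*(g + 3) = g^4 - 6*g^3 - g^2 + 54*g - 72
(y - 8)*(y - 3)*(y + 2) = y^3 - 9*y^2 + 2*y + 48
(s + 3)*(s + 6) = s^2 + 9*s + 18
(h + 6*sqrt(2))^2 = h^2 + 12*sqrt(2)*h + 72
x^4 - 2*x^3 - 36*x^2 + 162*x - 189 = (x - 3)^3*(x + 7)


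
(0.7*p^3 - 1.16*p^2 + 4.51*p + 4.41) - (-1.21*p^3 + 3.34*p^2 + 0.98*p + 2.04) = 1.91*p^3 - 4.5*p^2 + 3.53*p + 2.37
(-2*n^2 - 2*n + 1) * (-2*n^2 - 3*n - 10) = 4*n^4 + 10*n^3 + 24*n^2 + 17*n - 10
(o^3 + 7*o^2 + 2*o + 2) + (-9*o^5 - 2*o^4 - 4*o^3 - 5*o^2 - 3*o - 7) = -9*o^5 - 2*o^4 - 3*o^3 + 2*o^2 - o - 5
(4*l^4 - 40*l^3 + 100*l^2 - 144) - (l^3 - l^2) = 4*l^4 - 41*l^3 + 101*l^2 - 144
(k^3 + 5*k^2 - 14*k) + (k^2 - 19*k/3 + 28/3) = k^3 + 6*k^2 - 61*k/3 + 28/3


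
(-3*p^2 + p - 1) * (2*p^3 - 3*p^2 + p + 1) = -6*p^5 + 11*p^4 - 8*p^3 + p^2 - 1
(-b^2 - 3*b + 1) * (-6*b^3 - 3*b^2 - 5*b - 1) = 6*b^5 + 21*b^4 + 8*b^3 + 13*b^2 - 2*b - 1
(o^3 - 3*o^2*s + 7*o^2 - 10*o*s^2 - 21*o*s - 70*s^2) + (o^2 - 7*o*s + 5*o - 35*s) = o^3 - 3*o^2*s + 8*o^2 - 10*o*s^2 - 28*o*s + 5*o - 70*s^2 - 35*s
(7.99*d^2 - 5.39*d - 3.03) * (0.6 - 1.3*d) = -10.387*d^3 + 11.801*d^2 + 0.705000000000001*d - 1.818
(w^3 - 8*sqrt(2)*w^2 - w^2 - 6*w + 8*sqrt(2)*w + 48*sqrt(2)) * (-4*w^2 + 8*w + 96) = -4*w^5 + 12*w^4 + 32*sqrt(2)*w^4 - 96*sqrt(2)*w^3 + 112*w^3 - 896*sqrt(2)*w^2 - 144*w^2 - 576*w + 1152*sqrt(2)*w + 4608*sqrt(2)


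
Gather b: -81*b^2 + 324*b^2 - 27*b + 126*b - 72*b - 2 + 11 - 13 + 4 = 243*b^2 + 27*b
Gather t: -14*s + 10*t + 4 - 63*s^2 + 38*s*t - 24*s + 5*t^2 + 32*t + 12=-63*s^2 - 38*s + 5*t^2 + t*(38*s + 42) + 16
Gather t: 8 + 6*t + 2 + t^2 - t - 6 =t^2 + 5*t + 4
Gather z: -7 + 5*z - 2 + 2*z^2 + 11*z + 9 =2*z^2 + 16*z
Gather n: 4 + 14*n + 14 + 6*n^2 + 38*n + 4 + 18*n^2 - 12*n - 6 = 24*n^2 + 40*n + 16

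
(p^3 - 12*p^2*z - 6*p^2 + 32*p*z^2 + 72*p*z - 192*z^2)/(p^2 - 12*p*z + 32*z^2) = p - 6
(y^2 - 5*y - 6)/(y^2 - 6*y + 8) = (y^2 - 5*y - 6)/(y^2 - 6*y + 8)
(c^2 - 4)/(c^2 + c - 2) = (c - 2)/(c - 1)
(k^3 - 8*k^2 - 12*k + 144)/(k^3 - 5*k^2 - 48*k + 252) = (k + 4)/(k + 7)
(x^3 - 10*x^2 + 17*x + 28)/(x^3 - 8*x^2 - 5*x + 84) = (x + 1)/(x + 3)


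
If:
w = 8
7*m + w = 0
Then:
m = -8/7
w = 8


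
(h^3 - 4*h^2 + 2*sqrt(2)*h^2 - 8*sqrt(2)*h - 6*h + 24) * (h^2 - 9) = h^5 - 4*h^4 + 2*sqrt(2)*h^4 - 15*h^3 - 8*sqrt(2)*h^3 - 18*sqrt(2)*h^2 + 60*h^2 + 54*h + 72*sqrt(2)*h - 216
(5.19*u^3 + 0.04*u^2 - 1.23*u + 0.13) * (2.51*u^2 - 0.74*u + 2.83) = 13.0269*u^5 - 3.7402*u^4 + 11.5708*u^3 + 1.3497*u^2 - 3.5771*u + 0.3679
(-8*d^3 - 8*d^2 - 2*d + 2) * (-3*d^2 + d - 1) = 24*d^5 + 16*d^4 + 6*d^3 + 4*d - 2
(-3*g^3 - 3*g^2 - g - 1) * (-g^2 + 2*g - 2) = 3*g^5 - 3*g^4 + g^3 + 5*g^2 + 2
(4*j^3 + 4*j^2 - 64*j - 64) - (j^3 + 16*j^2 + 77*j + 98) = 3*j^3 - 12*j^2 - 141*j - 162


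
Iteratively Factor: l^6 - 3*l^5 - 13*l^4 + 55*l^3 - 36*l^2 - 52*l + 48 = (l - 1)*(l^5 - 2*l^4 - 15*l^3 + 40*l^2 + 4*l - 48) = (l - 1)*(l + 4)*(l^4 - 6*l^3 + 9*l^2 + 4*l - 12) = (l - 2)*(l - 1)*(l + 4)*(l^3 - 4*l^2 + l + 6) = (l - 3)*(l - 2)*(l - 1)*(l + 4)*(l^2 - l - 2) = (l - 3)*(l - 2)*(l - 1)*(l + 1)*(l + 4)*(l - 2)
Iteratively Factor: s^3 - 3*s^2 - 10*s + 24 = (s + 3)*(s^2 - 6*s + 8) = (s - 4)*(s + 3)*(s - 2)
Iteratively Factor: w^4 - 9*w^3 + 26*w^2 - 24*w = (w - 3)*(w^3 - 6*w^2 + 8*w) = w*(w - 3)*(w^2 - 6*w + 8) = w*(w - 3)*(w - 2)*(w - 4)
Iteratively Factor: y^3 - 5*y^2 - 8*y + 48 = (y - 4)*(y^2 - y - 12) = (y - 4)^2*(y + 3)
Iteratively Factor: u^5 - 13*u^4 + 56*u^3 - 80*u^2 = (u - 4)*(u^4 - 9*u^3 + 20*u^2) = (u - 5)*(u - 4)*(u^3 - 4*u^2) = (u - 5)*(u - 4)^2*(u^2) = u*(u - 5)*(u - 4)^2*(u)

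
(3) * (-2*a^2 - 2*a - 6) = -6*a^2 - 6*a - 18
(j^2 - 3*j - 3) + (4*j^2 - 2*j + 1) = 5*j^2 - 5*j - 2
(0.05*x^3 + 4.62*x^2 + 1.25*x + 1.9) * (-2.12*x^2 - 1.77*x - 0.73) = -0.106*x^5 - 9.8829*x^4 - 10.8639*x^3 - 9.6131*x^2 - 4.2755*x - 1.387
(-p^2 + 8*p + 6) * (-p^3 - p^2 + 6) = p^5 - 7*p^4 - 14*p^3 - 12*p^2 + 48*p + 36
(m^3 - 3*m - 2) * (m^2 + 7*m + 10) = m^5 + 7*m^4 + 7*m^3 - 23*m^2 - 44*m - 20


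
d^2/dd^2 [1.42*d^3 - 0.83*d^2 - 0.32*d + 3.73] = 8.52*d - 1.66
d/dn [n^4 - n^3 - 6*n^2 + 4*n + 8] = 4*n^3 - 3*n^2 - 12*n + 4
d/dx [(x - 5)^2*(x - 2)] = 3*(x - 5)*(x - 3)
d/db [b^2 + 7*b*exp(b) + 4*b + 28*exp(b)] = 7*b*exp(b) + 2*b + 35*exp(b) + 4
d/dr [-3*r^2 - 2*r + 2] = -6*r - 2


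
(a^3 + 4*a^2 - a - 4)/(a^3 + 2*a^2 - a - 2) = (a + 4)/(a + 2)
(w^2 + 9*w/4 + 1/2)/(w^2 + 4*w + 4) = (w + 1/4)/(w + 2)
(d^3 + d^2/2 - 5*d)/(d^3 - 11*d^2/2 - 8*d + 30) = d/(d - 6)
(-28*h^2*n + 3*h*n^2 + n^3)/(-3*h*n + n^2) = (28*h^2 - 3*h*n - n^2)/(3*h - n)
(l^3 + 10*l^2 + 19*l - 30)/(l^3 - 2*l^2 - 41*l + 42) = (l + 5)/(l - 7)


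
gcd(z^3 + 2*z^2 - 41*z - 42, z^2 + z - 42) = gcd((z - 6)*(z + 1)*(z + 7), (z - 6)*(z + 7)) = z^2 + z - 42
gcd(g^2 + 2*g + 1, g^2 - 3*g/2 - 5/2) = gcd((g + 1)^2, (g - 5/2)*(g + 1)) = g + 1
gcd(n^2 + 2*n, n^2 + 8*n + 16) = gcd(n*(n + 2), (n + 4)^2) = 1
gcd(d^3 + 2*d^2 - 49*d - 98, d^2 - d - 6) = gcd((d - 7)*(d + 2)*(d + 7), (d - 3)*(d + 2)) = d + 2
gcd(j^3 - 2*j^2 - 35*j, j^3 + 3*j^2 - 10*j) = j^2 + 5*j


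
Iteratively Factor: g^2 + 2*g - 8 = (g - 2)*(g + 4)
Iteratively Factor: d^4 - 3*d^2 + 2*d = (d + 2)*(d^3 - 2*d^2 + d) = (d - 1)*(d + 2)*(d^2 - d) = (d - 1)^2*(d + 2)*(d)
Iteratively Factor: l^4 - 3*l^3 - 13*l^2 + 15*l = (l)*(l^3 - 3*l^2 - 13*l + 15) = l*(l - 1)*(l^2 - 2*l - 15) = l*(l - 1)*(l + 3)*(l - 5)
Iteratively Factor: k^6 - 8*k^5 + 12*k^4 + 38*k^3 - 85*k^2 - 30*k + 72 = (k - 4)*(k^5 - 4*k^4 - 4*k^3 + 22*k^2 + 3*k - 18) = (k - 4)*(k + 1)*(k^4 - 5*k^3 + k^2 + 21*k - 18) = (k - 4)*(k + 1)*(k + 2)*(k^3 - 7*k^2 + 15*k - 9) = (k - 4)*(k - 3)*(k + 1)*(k + 2)*(k^2 - 4*k + 3) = (k - 4)*(k - 3)*(k - 1)*(k + 1)*(k + 2)*(k - 3)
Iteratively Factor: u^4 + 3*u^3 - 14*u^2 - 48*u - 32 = (u + 2)*(u^3 + u^2 - 16*u - 16) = (u - 4)*(u + 2)*(u^2 + 5*u + 4) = (u - 4)*(u + 2)*(u + 4)*(u + 1)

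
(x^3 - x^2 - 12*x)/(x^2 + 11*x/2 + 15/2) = 2*x*(x - 4)/(2*x + 5)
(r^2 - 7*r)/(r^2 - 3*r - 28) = r/(r + 4)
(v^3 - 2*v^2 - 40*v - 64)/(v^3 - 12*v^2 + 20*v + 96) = (v + 4)/(v - 6)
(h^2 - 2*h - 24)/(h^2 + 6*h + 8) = (h - 6)/(h + 2)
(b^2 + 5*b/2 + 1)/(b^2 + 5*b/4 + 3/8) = 4*(b + 2)/(4*b + 3)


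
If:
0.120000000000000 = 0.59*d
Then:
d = 0.20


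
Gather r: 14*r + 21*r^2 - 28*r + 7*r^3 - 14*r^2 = 7*r^3 + 7*r^2 - 14*r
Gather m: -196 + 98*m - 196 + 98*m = 196*m - 392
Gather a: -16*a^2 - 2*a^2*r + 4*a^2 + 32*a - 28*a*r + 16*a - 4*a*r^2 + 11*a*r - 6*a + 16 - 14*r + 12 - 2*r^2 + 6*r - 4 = a^2*(-2*r - 12) + a*(-4*r^2 - 17*r + 42) - 2*r^2 - 8*r + 24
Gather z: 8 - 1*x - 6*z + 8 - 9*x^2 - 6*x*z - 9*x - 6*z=-9*x^2 - 10*x + z*(-6*x - 12) + 16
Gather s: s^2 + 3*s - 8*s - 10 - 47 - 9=s^2 - 5*s - 66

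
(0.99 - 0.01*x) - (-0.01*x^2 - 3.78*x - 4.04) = 0.01*x^2 + 3.77*x + 5.03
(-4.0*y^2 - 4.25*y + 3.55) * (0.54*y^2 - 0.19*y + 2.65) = -2.16*y^4 - 1.535*y^3 - 7.8755*y^2 - 11.937*y + 9.4075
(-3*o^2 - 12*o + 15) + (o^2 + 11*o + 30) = -2*o^2 - o + 45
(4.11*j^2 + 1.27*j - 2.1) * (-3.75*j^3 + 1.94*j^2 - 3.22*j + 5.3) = -15.4125*j^5 + 3.2109*j^4 - 2.8954*j^3 + 13.6196*j^2 + 13.493*j - 11.13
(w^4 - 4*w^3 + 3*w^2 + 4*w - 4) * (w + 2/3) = w^5 - 10*w^4/3 + w^3/3 + 6*w^2 - 4*w/3 - 8/3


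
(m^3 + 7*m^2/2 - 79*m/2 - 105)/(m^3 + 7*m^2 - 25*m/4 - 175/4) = 2*(m - 6)/(2*m - 5)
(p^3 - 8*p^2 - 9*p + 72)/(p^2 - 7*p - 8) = (p^2 - 9)/(p + 1)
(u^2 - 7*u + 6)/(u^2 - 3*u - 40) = (-u^2 + 7*u - 6)/(-u^2 + 3*u + 40)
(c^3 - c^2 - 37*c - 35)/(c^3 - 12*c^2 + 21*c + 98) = (c^2 + 6*c + 5)/(c^2 - 5*c - 14)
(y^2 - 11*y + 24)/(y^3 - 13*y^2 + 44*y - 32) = (y - 3)/(y^2 - 5*y + 4)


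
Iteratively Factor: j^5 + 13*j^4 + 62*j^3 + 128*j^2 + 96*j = (j + 4)*(j^4 + 9*j^3 + 26*j^2 + 24*j) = (j + 2)*(j + 4)*(j^3 + 7*j^2 + 12*j) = j*(j + 2)*(j + 4)*(j^2 + 7*j + 12) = j*(j + 2)*(j + 4)^2*(j + 3)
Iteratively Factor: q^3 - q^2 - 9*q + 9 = (q + 3)*(q^2 - 4*q + 3) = (q - 1)*(q + 3)*(q - 3)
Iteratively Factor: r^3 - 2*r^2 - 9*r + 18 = (r - 3)*(r^2 + r - 6) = (r - 3)*(r - 2)*(r + 3)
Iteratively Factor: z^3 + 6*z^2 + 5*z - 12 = (z + 4)*(z^2 + 2*z - 3) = (z - 1)*(z + 4)*(z + 3)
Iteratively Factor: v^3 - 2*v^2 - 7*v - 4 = (v + 1)*(v^2 - 3*v - 4) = (v + 1)^2*(v - 4)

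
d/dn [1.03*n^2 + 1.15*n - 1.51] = 2.06*n + 1.15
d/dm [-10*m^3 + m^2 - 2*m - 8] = -30*m^2 + 2*m - 2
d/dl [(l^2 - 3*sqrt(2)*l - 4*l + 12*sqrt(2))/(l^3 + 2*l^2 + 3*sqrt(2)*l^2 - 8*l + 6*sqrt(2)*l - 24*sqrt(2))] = (-l^4 + 8*l^3 + 6*sqrt(2)*l^3 - 12*sqrt(2)*l^2 + 18*l^2 - 144*l - 96*sqrt(2)*l + 192*sqrt(2))/(l^6 + 4*l^5 + 6*sqrt(2)*l^5 + 6*l^4 + 24*sqrt(2)*l^4 - 72*sqrt(2)*l^3 + 40*l^3 - 192*sqrt(2)*l^2 - 152*l^2 - 576*l + 384*sqrt(2)*l + 1152)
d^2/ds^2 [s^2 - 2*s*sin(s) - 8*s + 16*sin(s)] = 2*s*sin(s) - 16*sin(s) - 4*cos(s) + 2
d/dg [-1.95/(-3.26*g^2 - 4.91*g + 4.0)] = (-12.714*g - 9.5745)/(3.26*g^2 + 4.91*g - 4.0)^2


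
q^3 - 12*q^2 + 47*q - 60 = (q - 5)*(q - 4)*(q - 3)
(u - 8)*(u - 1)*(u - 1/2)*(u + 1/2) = u^4 - 9*u^3 + 31*u^2/4 + 9*u/4 - 2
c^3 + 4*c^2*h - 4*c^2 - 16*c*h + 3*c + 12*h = (c - 3)*(c - 1)*(c + 4*h)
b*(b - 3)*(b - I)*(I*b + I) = I*b^4 + b^3 - 2*I*b^3 - 2*b^2 - 3*I*b^2 - 3*b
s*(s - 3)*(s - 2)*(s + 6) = s^4 + s^3 - 24*s^2 + 36*s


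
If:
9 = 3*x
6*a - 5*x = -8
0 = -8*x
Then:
No Solution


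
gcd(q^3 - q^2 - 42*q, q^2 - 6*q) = q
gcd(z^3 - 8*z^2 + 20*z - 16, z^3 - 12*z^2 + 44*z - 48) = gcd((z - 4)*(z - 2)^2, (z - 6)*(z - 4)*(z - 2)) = z^2 - 6*z + 8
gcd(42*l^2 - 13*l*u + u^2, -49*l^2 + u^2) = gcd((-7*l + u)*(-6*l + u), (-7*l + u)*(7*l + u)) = -7*l + u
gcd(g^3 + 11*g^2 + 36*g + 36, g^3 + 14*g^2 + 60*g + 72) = g^2 + 8*g + 12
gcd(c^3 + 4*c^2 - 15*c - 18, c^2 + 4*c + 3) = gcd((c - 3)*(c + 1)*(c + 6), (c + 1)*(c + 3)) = c + 1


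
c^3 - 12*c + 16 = (c - 2)^2*(c + 4)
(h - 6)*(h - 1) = h^2 - 7*h + 6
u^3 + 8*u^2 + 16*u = u*(u + 4)^2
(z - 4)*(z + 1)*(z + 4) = z^3 + z^2 - 16*z - 16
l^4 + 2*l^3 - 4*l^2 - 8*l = l*(l - 2)*(l + 2)^2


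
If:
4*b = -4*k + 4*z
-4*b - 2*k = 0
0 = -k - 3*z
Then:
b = 0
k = 0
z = 0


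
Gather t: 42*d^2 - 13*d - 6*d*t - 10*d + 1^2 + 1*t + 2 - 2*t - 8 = 42*d^2 - 23*d + t*(-6*d - 1) - 5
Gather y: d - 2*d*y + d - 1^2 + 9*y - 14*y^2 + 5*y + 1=2*d - 14*y^2 + y*(14 - 2*d)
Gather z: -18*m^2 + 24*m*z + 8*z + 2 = -18*m^2 + z*(24*m + 8) + 2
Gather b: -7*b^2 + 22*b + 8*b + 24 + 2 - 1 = -7*b^2 + 30*b + 25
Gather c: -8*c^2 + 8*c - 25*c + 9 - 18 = -8*c^2 - 17*c - 9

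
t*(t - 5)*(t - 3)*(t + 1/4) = t^4 - 31*t^3/4 + 13*t^2 + 15*t/4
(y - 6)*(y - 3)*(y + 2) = y^3 - 7*y^2 + 36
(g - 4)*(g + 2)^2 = g^3 - 12*g - 16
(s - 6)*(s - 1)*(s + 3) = s^3 - 4*s^2 - 15*s + 18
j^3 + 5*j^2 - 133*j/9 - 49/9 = (j - 7/3)*(j + 1/3)*(j + 7)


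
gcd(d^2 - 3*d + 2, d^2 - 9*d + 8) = d - 1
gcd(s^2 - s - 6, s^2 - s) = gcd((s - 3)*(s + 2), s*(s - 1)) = 1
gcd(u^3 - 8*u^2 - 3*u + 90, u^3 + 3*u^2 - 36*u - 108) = u^2 - 3*u - 18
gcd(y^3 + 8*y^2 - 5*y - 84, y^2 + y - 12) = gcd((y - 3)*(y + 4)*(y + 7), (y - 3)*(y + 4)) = y^2 + y - 12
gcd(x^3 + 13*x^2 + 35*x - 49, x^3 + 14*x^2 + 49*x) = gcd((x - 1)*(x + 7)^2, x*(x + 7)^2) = x^2 + 14*x + 49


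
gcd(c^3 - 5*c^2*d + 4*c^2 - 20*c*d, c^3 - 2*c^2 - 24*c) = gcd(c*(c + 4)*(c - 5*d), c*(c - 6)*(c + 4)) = c^2 + 4*c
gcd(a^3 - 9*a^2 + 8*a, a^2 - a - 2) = 1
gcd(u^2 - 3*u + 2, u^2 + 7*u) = 1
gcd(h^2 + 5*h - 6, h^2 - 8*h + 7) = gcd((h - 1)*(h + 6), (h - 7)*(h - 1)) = h - 1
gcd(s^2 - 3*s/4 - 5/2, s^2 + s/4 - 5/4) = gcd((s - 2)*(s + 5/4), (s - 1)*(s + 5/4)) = s + 5/4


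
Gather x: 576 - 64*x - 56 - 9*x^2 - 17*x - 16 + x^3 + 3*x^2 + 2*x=x^3 - 6*x^2 - 79*x + 504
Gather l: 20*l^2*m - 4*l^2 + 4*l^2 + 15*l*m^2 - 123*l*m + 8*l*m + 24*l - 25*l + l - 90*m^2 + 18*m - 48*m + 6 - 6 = 20*l^2*m + l*(15*m^2 - 115*m) - 90*m^2 - 30*m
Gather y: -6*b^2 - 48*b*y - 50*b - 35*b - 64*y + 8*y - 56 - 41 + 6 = -6*b^2 - 85*b + y*(-48*b - 56) - 91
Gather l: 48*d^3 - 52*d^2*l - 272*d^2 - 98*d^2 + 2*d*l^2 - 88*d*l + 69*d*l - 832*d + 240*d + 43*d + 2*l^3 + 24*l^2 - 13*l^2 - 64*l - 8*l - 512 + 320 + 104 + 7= 48*d^3 - 370*d^2 - 549*d + 2*l^3 + l^2*(2*d + 11) + l*(-52*d^2 - 19*d - 72) - 81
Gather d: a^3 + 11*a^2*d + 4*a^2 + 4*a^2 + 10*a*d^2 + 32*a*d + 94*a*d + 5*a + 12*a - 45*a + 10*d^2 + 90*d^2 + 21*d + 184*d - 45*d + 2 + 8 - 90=a^3 + 8*a^2 - 28*a + d^2*(10*a + 100) + d*(11*a^2 + 126*a + 160) - 80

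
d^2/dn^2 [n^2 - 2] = 2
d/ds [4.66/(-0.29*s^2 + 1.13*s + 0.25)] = (2.7028*s - 5.2658)/(-0.29*s^2 + 1.13*s + 0.25)^2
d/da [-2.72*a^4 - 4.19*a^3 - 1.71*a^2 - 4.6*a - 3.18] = -10.88*a^3 - 12.57*a^2 - 3.42*a - 4.6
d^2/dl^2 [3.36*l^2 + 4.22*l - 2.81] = 6.72000000000000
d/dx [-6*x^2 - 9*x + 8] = -12*x - 9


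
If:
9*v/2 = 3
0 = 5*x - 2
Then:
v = 2/3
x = 2/5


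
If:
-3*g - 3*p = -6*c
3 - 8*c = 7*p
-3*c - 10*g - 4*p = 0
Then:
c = 18/209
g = -3/19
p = 69/209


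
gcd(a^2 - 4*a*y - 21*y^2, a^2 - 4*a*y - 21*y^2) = -a^2 + 4*a*y + 21*y^2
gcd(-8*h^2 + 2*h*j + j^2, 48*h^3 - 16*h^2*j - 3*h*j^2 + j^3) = 4*h + j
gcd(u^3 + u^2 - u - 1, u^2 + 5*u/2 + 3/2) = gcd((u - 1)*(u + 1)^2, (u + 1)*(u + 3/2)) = u + 1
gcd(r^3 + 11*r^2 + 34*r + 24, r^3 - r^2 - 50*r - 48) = r^2 + 7*r + 6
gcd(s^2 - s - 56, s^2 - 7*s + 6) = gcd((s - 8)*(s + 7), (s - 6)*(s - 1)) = 1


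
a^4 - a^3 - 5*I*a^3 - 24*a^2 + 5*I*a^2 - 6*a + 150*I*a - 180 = (a - 6)*(a + 5)*(a - 6*I)*(a + I)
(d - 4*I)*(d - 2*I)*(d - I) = d^3 - 7*I*d^2 - 14*d + 8*I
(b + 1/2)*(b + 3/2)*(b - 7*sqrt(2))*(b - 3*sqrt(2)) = b^4 - 10*sqrt(2)*b^3 + 2*b^3 - 20*sqrt(2)*b^2 + 171*b^2/4 - 15*sqrt(2)*b/2 + 84*b + 63/2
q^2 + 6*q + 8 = (q + 2)*(q + 4)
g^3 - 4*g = g*(g - 2)*(g + 2)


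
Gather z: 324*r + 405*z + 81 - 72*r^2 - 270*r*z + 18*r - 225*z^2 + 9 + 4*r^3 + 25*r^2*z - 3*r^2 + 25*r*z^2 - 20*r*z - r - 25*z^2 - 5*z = 4*r^3 - 75*r^2 + 341*r + z^2*(25*r - 250) + z*(25*r^2 - 290*r + 400) + 90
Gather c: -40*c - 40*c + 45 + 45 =90 - 80*c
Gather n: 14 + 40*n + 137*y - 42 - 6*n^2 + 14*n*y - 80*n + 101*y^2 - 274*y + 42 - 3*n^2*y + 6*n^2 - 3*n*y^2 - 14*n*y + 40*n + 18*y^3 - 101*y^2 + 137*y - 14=-3*n^2*y - 3*n*y^2 + 18*y^3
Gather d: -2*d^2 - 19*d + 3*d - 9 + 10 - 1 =-2*d^2 - 16*d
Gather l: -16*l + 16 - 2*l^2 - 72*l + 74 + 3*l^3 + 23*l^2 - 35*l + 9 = 3*l^3 + 21*l^2 - 123*l + 99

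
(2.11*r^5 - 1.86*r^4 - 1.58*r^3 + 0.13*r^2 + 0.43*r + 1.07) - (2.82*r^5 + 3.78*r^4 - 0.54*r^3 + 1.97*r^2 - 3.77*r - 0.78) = -0.71*r^5 - 5.64*r^4 - 1.04*r^3 - 1.84*r^2 + 4.2*r + 1.85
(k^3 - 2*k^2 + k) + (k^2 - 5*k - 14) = k^3 - k^2 - 4*k - 14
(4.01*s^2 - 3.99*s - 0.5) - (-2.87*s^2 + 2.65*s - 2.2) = 6.88*s^2 - 6.64*s + 1.7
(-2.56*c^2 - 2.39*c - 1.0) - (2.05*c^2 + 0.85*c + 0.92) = -4.61*c^2 - 3.24*c - 1.92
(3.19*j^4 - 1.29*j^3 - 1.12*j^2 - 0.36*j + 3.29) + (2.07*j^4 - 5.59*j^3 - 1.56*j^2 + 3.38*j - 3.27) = 5.26*j^4 - 6.88*j^3 - 2.68*j^2 + 3.02*j + 0.02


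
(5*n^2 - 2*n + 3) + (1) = 5*n^2 - 2*n + 4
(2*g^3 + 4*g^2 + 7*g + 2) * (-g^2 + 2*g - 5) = -2*g^5 - 9*g^3 - 8*g^2 - 31*g - 10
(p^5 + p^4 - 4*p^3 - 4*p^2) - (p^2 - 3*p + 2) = p^5 + p^4 - 4*p^3 - 5*p^2 + 3*p - 2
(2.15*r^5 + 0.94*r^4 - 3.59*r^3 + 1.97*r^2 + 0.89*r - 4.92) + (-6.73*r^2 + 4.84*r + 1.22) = 2.15*r^5 + 0.94*r^4 - 3.59*r^3 - 4.76*r^2 + 5.73*r - 3.7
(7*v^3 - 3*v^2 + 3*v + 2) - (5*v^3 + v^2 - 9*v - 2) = 2*v^3 - 4*v^2 + 12*v + 4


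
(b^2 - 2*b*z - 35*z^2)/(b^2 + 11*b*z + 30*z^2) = (b - 7*z)/(b + 6*z)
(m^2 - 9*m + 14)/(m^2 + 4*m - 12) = (m - 7)/(m + 6)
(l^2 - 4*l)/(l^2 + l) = (l - 4)/(l + 1)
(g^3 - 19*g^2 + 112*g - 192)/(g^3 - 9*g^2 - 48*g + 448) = (g - 3)/(g + 7)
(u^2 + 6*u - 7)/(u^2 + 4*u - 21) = (u - 1)/(u - 3)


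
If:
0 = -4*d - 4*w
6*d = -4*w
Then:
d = 0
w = 0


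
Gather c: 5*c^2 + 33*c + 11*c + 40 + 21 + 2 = 5*c^2 + 44*c + 63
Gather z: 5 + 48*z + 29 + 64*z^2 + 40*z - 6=64*z^2 + 88*z + 28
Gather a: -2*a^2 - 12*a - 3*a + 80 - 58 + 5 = -2*a^2 - 15*a + 27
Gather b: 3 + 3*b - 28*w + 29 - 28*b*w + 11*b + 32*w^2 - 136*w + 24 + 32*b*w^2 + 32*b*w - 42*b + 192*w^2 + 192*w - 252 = b*(32*w^2 + 4*w - 28) + 224*w^2 + 28*w - 196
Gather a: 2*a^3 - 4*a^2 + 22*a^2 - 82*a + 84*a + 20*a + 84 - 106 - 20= 2*a^3 + 18*a^2 + 22*a - 42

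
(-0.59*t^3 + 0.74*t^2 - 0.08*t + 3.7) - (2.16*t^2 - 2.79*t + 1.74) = -0.59*t^3 - 1.42*t^2 + 2.71*t + 1.96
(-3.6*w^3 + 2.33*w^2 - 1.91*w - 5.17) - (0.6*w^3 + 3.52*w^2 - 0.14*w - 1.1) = -4.2*w^3 - 1.19*w^2 - 1.77*w - 4.07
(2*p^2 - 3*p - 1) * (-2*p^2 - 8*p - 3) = -4*p^4 - 10*p^3 + 20*p^2 + 17*p + 3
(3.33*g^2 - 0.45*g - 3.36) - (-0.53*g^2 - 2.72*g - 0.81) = 3.86*g^2 + 2.27*g - 2.55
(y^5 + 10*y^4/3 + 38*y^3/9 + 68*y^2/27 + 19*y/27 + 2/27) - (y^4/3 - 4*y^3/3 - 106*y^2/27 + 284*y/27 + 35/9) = y^5 + 3*y^4 + 50*y^3/9 + 58*y^2/9 - 265*y/27 - 103/27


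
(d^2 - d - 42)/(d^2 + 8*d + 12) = (d - 7)/(d + 2)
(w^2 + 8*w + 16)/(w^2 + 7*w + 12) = (w + 4)/(w + 3)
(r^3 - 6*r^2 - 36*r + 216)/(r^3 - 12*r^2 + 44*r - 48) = (r^2 - 36)/(r^2 - 6*r + 8)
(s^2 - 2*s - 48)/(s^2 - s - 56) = (s + 6)/(s + 7)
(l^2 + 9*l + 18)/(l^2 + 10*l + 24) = (l + 3)/(l + 4)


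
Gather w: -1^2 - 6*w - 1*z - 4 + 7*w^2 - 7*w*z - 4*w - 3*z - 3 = 7*w^2 + w*(-7*z - 10) - 4*z - 8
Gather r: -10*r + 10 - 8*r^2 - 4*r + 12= -8*r^2 - 14*r + 22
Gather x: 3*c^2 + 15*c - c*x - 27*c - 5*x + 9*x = 3*c^2 - 12*c + x*(4 - c)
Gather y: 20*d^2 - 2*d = 20*d^2 - 2*d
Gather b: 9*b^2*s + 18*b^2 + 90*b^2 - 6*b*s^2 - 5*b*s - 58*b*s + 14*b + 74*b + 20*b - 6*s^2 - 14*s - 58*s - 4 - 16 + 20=b^2*(9*s + 108) + b*(-6*s^2 - 63*s + 108) - 6*s^2 - 72*s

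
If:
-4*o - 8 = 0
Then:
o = -2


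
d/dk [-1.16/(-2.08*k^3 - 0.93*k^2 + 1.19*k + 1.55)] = (-7.2384*k^2 - 2.1576*k + 1.3804)/(2.08*k^3 + 0.93*k^2 - 1.19*k - 1.55)^2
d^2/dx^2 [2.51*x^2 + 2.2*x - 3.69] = 5.02000000000000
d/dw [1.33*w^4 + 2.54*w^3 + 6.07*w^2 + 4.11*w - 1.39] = 5.32*w^3 + 7.62*w^2 + 12.14*w + 4.11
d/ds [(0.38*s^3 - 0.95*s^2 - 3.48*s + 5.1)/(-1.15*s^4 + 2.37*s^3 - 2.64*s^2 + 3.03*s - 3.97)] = (0.437*s^6 - 2.185*s^5 - 10.7577*s^4 + 42.258*s^3 - 52.8525*s^2 + 34.471*s - 1.6374)/(1.3225*s^8 - 5.451*s^7 + 11.6889*s^6 - 19.4826*s^5 + 30.4628*s^4 - 34.8162*s^3 + 30.1425*s^2 - 24.0582*s + 15.7609)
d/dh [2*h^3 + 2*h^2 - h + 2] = 6*h^2 + 4*h - 1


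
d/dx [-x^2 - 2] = -2*x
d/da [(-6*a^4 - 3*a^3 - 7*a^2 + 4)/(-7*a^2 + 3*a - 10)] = (84*a^5 - 33*a^4 + 222*a^3 + 69*a^2 + 196*a - 12)/(49*a^4 - 42*a^3 + 149*a^2 - 60*a + 100)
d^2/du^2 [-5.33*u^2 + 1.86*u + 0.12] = -10.6600000000000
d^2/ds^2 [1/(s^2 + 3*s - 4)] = 2*(-s^2 - 3*s + (2*s + 3)^2 + 4)/(s^2 + 3*s - 4)^3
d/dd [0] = 0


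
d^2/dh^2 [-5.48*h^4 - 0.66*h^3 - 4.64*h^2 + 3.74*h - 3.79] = -65.76*h^2 - 3.96*h - 9.28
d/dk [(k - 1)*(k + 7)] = 2*k + 6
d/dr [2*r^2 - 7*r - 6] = 4*r - 7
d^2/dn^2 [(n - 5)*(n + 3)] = 2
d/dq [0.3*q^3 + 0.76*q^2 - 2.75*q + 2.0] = 0.9*q^2 + 1.52*q - 2.75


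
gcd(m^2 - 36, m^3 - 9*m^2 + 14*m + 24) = m - 6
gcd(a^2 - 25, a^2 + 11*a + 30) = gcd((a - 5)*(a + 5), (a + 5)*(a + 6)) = a + 5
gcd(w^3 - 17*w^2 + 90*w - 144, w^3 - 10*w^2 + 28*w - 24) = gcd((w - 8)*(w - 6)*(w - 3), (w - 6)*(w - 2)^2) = w - 6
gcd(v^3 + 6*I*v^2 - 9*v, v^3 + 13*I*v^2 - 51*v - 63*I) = v^2 + 6*I*v - 9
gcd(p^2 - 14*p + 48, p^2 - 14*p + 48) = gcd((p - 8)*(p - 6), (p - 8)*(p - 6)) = p^2 - 14*p + 48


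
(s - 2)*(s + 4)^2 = s^3 + 6*s^2 - 32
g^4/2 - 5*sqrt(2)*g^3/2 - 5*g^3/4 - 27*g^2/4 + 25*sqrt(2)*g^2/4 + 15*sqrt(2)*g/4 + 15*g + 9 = (g/2 + sqrt(2)/2)*(g - 3)*(g + 1/2)*(g - 6*sqrt(2))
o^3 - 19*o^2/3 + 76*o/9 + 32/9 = (o - 4)*(o - 8/3)*(o + 1/3)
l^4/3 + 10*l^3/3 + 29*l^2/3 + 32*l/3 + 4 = (l/3 + 1/3)*(l + 1)*(l + 2)*(l + 6)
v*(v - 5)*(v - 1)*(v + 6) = v^4 - 31*v^2 + 30*v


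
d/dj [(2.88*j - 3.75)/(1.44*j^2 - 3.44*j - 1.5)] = (-4.1472*j^2 + 10.8*j - 17.22)/(2.0736*j^4 - 9.9072*j^3 + 7.5136*j^2 + 10.32*j + 2.25)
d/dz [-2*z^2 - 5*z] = -4*z - 5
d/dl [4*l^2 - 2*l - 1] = 8*l - 2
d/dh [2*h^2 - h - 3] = 4*h - 1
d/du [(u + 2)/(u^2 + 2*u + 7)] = (u^2 + 2*u - 2*(u + 1)*(u + 2) + 7)/(u^2 + 2*u + 7)^2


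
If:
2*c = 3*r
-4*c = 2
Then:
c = -1/2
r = -1/3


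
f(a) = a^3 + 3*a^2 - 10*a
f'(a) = 3*a^2 + 6*a - 10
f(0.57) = -4.54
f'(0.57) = -5.61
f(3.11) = 28.00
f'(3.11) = 37.68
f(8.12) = 651.99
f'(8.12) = 236.52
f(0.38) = -3.31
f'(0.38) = -7.29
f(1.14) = -6.02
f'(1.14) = 0.74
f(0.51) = -4.19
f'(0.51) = -6.16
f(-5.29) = -11.18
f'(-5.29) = 42.21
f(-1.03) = 12.39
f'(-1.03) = -13.00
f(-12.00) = -1176.00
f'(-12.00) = 350.00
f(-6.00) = -48.00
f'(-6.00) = 62.00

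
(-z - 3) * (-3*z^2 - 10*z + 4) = 3*z^3 + 19*z^2 + 26*z - 12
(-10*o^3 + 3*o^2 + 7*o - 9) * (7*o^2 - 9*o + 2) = -70*o^5 + 111*o^4 + 2*o^3 - 120*o^2 + 95*o - 18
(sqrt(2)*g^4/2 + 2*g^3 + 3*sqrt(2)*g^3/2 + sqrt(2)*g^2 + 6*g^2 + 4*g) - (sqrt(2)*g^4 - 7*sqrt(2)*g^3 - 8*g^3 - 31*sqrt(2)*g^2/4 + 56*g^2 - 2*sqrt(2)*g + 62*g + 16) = -sqrt(2)*g^4/2 + 10*g^3 + 17*sqrt(2)*g^3/2 - 50*g^2 + 35*sqrt(2)*g^2/4 - 58*g + 2*sqrt(2)*g - 16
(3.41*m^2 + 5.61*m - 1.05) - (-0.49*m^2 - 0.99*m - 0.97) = 3.9*m^2 + 6.6*m - 0.0800000000000001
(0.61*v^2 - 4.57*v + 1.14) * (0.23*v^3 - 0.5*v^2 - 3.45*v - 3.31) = 0.1403*v^5 - 1.3561*v^4 + 0.4427*v^3 + 13.1774*v^2 + 11.1937*v - 3.7734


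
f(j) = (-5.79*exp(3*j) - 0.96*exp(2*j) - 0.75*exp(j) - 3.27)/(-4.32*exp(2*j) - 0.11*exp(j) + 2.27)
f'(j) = (8.64*exp(2*j) + 0.11*exp(j))*(-5.79*exp(3*j) - 0.96*exp(2*j) - 0.75*exp(j) - 3.27)/(-4.32*exp(2*j) - 0.11*exp(j) + 2.27)^2 + (-17.37*exp(3*j) - 1.92*exp(2*j) - 0.75*exp(j))/(-4.32*exp(2*j) - 0.11*exp(j) + 2.27) = (25.0128*exp(4*j) + 1.2738*exp(3*j) - 42.5643*exp(2*j) - 32.6112*exp(j) - 2.0622)*exp(j)/(18.6624*exp(4*j) + 0.9504*exp(3*j) - 19.6007*exp(2*j) - 0.4994*exp(j) + 5.1529)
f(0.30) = 3.53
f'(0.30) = -1.53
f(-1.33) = -1.88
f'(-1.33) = -0.95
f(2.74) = 21.00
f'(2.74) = 20.69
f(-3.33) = -1.46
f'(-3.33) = -0.02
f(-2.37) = -1.51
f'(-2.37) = -0.10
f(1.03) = 4.39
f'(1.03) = 3.13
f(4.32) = 100.97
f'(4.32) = 100.76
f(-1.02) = -2.36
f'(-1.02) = -2.44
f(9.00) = 10860.57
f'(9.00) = 10860.38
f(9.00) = 10860.57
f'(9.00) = 10860.38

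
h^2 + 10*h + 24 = (h + 4)*(h + 6)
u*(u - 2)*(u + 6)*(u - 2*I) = u^4 + 4*u^3 - 2*I*u^3 - 12*u^2 - 8*I*u^2 + 24*I*u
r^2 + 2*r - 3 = (r - 1)*(r + 3)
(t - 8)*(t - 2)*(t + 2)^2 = t^4 - 6*t^3 - 20*t^2 + 24*t + 64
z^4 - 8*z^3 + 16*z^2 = z^2*(z - 4)^2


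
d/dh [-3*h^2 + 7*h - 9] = 7 - 6*h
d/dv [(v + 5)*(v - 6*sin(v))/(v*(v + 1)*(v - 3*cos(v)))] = (-v*(v + 1)*(v + 5)*(v - 6*sin(v))*(3*sin(v) + 1) + v*(v + 1)*(v - 3*cos(v))*(v - (v + 5)*(6*cos(v) - 1) - 6*sin(v)) - v*(v + 5)*(v - 6*sin(v))*(v - 3*cos(v)) - (v + 1)*(v + 5)*(v - 6*sin(v))*(v - 3*cos(v)))/(v^2*(v + 1)^2*(v - 3*cos(v))^2)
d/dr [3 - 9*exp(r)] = -9*exp(r)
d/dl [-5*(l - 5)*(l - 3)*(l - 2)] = -15*l^2 + 100*l - 155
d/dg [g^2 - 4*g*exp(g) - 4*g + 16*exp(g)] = -4*g*exp(g) + 2*g + 12*exp(g) - 4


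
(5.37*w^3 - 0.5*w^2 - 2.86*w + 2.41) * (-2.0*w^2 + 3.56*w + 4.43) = -10.74*w^5 + 20.1172*w^4 + 27.7291*w^3 - 17.2166*w^2 - 4.0902*w + 10.6763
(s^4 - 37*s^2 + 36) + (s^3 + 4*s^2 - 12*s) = s^4 + s^3 - 33*s^2 - 12*s + 36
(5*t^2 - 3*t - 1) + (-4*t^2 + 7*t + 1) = t^2 + 4*t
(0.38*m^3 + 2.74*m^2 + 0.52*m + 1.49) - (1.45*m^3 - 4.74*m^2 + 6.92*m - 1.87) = -1.07*m^3 + 7.48*m^2 - 6.4*m + 3.36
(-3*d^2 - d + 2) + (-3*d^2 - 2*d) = -6*d^2 - 3*d + 2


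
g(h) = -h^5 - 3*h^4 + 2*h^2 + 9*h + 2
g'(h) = -5*h^4 - 12*h^3 + 4*h + 9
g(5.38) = -6912.27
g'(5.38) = -6027.02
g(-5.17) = 1559.25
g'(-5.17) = -1925.59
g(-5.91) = 3568.79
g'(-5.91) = -3637.40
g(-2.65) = -25.07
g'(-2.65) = -24.86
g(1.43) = 0.44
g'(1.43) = -41.28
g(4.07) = -1868.22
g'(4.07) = -2155.73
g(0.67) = 8.19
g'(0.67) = 7.06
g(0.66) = 8.12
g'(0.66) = 7.24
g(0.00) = 2.00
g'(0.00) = 9.00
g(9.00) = -78487.00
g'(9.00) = -41508.00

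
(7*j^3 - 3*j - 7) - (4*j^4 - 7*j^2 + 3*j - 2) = -4*j^4 + 7*j^3 + 7*j^2 - 6*j - 5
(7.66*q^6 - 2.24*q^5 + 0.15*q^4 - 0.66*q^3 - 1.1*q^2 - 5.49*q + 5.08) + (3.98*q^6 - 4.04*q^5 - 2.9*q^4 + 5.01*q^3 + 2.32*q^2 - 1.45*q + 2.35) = 11.64*q^6 - 6.28*q^5 - 2.75*q^4 + 4.35*q^3 + 1.22*q^2 - 6.94*q + 7.43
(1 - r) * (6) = 6 - 6*r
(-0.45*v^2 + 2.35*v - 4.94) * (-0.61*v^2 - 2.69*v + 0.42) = 0.2745*v^4 - 0.223*v^3 - 3.4971*v^2 + 14.2756*v - 2.0748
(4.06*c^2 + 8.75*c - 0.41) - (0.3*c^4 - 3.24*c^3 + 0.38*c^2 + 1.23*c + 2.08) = -0.3*c^4 + 3.24*c^3 + 3.68*c^2 + 7.52*c - 2.49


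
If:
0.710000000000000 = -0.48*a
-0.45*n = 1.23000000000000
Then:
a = -1.48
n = -2.73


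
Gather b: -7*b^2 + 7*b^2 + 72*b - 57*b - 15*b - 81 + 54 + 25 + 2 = 0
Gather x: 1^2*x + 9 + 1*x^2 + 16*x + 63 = x^2 + 17*x + 72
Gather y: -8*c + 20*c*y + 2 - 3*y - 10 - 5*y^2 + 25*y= -8*c - 5*y^2 + y*(20*c + 22) - 8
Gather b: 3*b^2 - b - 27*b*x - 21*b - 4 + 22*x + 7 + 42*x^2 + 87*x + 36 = 3*b^2 + b*(-27*x - 22) + 42*x^2 + 109*x + 39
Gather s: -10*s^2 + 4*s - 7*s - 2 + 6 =-10*s^2 - 3*s + 4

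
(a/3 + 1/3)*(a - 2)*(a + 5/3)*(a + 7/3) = a^4/3 + a^3 - 19*a^2/27 - 107*a/27 - 70/27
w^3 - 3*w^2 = w^2*(w - 3)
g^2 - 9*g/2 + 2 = (g - 4)*(g - 1/2)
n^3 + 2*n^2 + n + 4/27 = (n + 1/3)^2*(n + 4/3)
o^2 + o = o*(o + 1)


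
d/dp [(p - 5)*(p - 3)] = 2*p - 8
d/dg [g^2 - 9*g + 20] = 2*g - 9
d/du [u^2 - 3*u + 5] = 2*u - 3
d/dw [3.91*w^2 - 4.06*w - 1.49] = 7.82*w - 4.06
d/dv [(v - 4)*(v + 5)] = 2*v + 1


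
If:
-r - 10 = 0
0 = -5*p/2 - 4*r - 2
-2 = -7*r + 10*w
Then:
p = 76/5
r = -10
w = -36/5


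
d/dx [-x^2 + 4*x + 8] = 4 - 2*x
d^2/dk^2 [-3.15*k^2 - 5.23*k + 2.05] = -6.30000000000000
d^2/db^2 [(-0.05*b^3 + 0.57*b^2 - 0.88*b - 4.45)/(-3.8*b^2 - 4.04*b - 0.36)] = (-7.105427357601e-15*b^4 + 44.41104*b^3 + 390.66288*b^2 + 402.71424*b + 130.379552)/(54.872*b^6 + 175.0128*b^5 + 201.66144*b^4 + 99.099584*b^3 + 19.104768*b^2 + 1.570752*b + 0.046656)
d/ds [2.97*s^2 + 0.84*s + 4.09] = 5.94*s + 0.84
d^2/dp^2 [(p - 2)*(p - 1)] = 2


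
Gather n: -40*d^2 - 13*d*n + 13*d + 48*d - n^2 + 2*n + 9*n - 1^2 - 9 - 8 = -40*d^2 + 61*d - n^2 + n*(11 - 13*d) - 18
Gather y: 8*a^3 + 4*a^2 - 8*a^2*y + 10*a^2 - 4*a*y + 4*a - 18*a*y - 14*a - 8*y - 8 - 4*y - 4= 8*a^3 + 14*a^2 - 10*a + y*(-8*a^2 - 22*a - 12) - 12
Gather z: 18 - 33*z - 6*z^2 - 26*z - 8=-6*z^2 - 59*z + 10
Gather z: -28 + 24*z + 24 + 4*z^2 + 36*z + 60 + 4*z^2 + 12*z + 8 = 8*z^2 + 72*z + 64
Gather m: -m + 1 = 1 - m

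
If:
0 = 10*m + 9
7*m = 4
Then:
No Solution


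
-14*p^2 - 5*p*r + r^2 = (-7*p + r)*(2*p + r)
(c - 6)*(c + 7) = c^2 + c - 42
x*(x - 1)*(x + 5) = x^3 + 4*x^2 - 5*x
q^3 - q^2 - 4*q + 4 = (q - 2)*(q - 1)*(q + 2)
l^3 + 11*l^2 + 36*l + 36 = (l + 2)*(l + 3)*(l + 6)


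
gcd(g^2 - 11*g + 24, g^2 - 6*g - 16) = g - 8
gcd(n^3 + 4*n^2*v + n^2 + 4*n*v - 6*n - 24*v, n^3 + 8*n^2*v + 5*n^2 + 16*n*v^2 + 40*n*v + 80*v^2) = n + 4*v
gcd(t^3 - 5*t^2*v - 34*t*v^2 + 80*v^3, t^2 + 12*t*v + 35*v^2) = t + 5*v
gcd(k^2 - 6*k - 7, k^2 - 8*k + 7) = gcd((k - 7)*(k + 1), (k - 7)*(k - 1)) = k - 7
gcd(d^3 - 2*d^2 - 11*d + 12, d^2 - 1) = d - 1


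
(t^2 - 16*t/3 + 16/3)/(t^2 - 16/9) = 3*(t - 4)/(3*t + 4)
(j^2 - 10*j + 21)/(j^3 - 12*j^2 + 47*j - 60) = (j - 7)/(j^2 - 9*j + 20)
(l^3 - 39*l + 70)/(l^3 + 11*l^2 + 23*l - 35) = (l^2 - 7*l + 10)/(l^2 + 4*l - 5)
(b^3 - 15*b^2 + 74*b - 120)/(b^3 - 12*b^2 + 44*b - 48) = (b - 5)/(b - 2)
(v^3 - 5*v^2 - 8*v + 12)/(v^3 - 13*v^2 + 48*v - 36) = (v + 2)/(v - 6)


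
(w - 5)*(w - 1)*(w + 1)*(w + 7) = w^4 + 2*w^3 - 36*w^2 - 2*w + 35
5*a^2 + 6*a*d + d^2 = (a + d)*(5*a + d)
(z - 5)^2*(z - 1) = z^3 - 11*z^2 + 35*z - 25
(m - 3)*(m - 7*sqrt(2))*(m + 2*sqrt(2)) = m^3 - 5*sqrt(2)*m^2 - 3*m^2 - 28*m + 15*sqrt(2)*m + 84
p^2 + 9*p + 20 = (p + 4)*(p + 5)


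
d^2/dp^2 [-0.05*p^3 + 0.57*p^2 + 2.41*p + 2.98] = 1.14 - 0.3*p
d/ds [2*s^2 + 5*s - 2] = 4*s + 5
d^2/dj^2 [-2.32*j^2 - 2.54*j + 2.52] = -4.64000000000000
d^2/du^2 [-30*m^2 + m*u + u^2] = 2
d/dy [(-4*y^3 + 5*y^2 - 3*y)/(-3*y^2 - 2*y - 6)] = (12*y^4 + 16*y^3 + 53*y^2 - 60*y + 18)/(9*y^4 + 12*y^3 + 40*y^2 + 24*y + 36)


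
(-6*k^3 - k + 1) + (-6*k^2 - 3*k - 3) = -6*k^3 - 6*k^2 - 4*k - 2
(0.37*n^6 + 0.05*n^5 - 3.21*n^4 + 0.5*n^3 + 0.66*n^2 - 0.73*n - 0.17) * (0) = 0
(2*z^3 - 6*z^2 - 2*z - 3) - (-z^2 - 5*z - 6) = 2*z^3 - 5*z^2 + 3*z + 3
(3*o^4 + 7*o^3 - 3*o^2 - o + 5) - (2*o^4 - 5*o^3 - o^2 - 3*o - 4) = o^4 + 12*o^3 - 2*o^2 + 2*o + 9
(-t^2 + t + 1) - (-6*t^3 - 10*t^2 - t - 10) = 6*t^3 + 9*t^2 + 2*t + 11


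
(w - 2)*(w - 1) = w^2 - 3*w + 2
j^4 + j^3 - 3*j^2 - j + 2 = (j - 1)^2*(j + 1)*(j + 2)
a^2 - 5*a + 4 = (a - 4)*(a - 1)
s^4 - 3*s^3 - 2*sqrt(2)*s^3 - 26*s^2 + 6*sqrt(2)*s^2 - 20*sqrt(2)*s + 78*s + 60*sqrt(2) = (s - 3)*(s - 5*sqrt(2))*(s + sqrt(2))*(s + 2*sqrt(2))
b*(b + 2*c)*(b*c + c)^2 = b^4*c^2 + 2*b^3*c^3 + 2*b^3*c^2 + 4*b^2*c^3 + b^2*c^2 + 2*b*c^3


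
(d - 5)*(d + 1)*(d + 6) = d^3 + 2*d^2 - 29*d - 30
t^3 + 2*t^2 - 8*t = t*(t - 2)*(t + 4)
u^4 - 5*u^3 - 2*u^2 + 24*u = u*(u - 4)*(u - 3)*(u + 2)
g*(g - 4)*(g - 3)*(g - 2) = g^4 - 9*g^3 + 26*g^2 - 24*g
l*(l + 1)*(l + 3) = l^3 + 4*l^2 + 3*l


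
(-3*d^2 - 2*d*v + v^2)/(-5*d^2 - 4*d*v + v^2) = (-3*d + v)/(-5*d + v)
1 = 1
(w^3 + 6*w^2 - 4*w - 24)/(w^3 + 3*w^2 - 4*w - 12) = (w + 6)/(w + 3)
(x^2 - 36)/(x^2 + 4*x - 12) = (x - 6)/(x - 2)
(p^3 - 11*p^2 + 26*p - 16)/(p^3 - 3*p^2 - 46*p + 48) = (p - 2)/(p + 6)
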